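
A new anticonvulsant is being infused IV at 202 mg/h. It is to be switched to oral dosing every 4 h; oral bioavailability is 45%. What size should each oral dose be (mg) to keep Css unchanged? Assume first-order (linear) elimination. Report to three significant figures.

To maintain the same Css, the systemic dosing rate must be unchanged: F·D/τ = infusion rate.
D = rate × τ / F = 202 × 4 / 0.45 = 1796 mg

1800 mg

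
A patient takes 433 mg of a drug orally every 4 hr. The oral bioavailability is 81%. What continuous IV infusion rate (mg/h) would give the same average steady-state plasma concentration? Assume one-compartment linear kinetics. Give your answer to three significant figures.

Equivalent systemic input: infusion rate = F·D/τ.
Rate = 0.81 × 433 / 4 = 87.68 mg/h

87.7 mg/h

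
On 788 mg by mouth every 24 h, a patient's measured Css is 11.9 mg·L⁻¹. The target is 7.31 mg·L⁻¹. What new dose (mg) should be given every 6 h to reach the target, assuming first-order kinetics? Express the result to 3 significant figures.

121 mg

For first-order elimination, Css ∝ F·D/(CL·τ); F and CL are unchanged, so Css ∝ D/τ.
D₂ = D₁ × (Css,target / Css,current) × (τ₂/τ₁) = 788 × (7.31/11.9) × (6/24) = 121.0 mg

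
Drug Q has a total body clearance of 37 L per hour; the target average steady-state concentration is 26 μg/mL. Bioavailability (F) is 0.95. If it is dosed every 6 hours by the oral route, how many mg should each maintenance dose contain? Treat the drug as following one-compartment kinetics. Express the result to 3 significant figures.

6080 mg

D = CL × Css × τ / F = 37.00 × 26 × 6 / 0.95 = 6076 mg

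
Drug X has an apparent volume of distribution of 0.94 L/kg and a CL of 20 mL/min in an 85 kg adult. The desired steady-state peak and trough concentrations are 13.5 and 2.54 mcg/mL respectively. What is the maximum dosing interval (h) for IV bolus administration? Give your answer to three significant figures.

111 h

Total Vd = 0.94 × 85 = 79.90 L
Convert clearance: 20 mL/min × 60 min/h ÷ 1000 mL/L = 1.200 L/h
k = CL / Vd = 1.200 / 79.90 = 0.01502 h⁻¹
Between IV bolus doses, concentration decays as C = C₀·e^(−kτ), so C_peak/C_trough = e^(kτ).
τ_max = ln(C_peak/C_trough) / k = ln(13.5/2.54) / 0.01502 = 1.671 / 0.01502 = 111.3 h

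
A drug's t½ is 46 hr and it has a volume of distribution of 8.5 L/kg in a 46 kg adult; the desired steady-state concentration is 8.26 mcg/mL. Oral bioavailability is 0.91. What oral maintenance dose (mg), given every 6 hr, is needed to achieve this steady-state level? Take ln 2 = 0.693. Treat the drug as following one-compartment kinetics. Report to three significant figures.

321 mg

Vd(total) = 46 kg × 8.5 L/kg = 391.0 L
CL = 0.693 × Vd / t½ = 0.693 × 391.0 / 46 = 5.891 L/h
D = CL × Css × τ / F = 5.891 × 8.26 × 6 / 0.91 = 320.8 mg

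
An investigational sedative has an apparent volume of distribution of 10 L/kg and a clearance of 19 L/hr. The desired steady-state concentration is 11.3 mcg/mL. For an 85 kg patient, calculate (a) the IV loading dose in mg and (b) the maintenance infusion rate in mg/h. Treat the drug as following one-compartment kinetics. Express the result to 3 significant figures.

Vd(total) = 85 kg × 10 L/kg = 850.0 L
LD = Vd · C_target = 850.0 × 11.3 = 9605 mg
Maintenance: replace elimination → rate = CL × Css = 19.00 × 11.3 = 214.7 mg/h

(a) 9610 mg; (b) 215 mg/h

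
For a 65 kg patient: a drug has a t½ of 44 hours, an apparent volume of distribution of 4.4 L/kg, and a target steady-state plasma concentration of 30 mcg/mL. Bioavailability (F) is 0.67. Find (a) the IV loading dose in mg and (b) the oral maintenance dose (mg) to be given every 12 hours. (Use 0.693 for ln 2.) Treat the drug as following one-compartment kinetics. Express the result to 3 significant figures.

Vd = 4.4 L/kg × 65 kg = 286.0 L
LD = Vd × C = 286.0 × 30 = 8580 mg
CL = 0.693 × Vd / t½ = 0.693 × 286.0 / 44 = 4.505 L/h
D = CL × Css × τ / F = 4.505 × 30 × 12 / 0.67 = 2421 mg

(a) 8580 mg; (b) 2420 mg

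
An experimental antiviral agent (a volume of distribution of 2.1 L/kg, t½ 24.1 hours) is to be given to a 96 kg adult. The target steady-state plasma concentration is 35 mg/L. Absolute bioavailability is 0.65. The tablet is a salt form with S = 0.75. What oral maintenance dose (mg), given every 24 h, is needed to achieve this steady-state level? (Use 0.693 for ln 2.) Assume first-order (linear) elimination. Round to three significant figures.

Total Vd = 2.1 × 96 = 201.6 L
k = 0.693/24.1 = 0.02876 h⁻¹, so CL = k·Vd = 0.02876 × 201.6 = 5.798 L/h
D = CL × Css × τ / F / S = 5.798 × 35 × 24 / 0.65 / 0.75 = 9990 mg

9990 mg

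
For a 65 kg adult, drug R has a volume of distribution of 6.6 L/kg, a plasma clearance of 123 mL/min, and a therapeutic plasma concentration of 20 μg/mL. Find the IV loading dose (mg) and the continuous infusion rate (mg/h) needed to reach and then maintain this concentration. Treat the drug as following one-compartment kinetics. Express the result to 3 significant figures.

(a) 8580 mg; (b) 148 mg/h

Vd = 6.6 L/kg × 65 kg = 429.0 L
Loading dose = Vd × C = 429.0 × 20 = 8580 mg
CL = 123 mL/min = 123 × 0.06 = 7.380 L/h
Infusion rate = 7.380 L/h × 20 mg/L = 147.6 mg/h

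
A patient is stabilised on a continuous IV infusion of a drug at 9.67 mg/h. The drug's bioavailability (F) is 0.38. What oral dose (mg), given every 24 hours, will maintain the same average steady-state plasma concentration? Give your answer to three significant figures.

To maintain the same Css, the systemic dosing rate must be unchanged: F·D/τ = infusion rate.
D = rate × τ / F = 9.67 × 24 / 0.38 = 610.7 mg

611 mg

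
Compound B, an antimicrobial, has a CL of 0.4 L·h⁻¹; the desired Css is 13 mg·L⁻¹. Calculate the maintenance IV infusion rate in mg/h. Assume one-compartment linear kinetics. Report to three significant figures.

5.20 mg/h

At steady state, infusion rate equals elimination rate: rate in = CL × Css.
Rate = CL × Css = 0.4000 × 13 = 5.200 mg/h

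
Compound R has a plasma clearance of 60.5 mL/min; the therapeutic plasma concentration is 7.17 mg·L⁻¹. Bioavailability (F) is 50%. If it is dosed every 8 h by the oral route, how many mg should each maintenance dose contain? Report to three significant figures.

Convert clearance: 60.5 mL/min × 60 min/h ÷ 1000 mL/L = 3.630 L/h
At steady state, dose per interval replaces the amount cleared in that interval: F·D/τ = CL·Css.
D = CL × Css × τ / F = 3.630 × 7.17 × 8 / 0.5 = 416.4 mg

416 mg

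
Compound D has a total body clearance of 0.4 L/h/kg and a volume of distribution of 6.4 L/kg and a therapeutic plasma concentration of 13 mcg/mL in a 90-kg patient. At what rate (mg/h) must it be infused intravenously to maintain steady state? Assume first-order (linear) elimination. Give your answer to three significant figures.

468 mg/h

CL = 0.4 L/h/kg × 90 kg = 36.00 L/h
Infusion rate = CL · Css = 36.00 L/h × 13 mg/L = 468.0 mg/h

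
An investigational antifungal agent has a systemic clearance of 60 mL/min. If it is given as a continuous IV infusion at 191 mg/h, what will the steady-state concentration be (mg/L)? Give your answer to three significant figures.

Convert clearance: 60 mL/min × 60 min/h ÷ 1000 mL/L = 3.600 L/h
Css = rate / CL = 191 / 3.600 = 53.06 mg/L

53.1 mg/L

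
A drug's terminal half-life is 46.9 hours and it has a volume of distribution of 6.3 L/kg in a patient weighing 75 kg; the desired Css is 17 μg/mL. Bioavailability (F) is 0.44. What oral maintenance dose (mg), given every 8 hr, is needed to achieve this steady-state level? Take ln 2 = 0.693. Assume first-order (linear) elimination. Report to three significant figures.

Total Vd = 6.3 × 75 = 472.5 L
CL = 0.693 × Vd / t½ = 0.693 × 472.5 / 46.9 = 6.982 L/h
D = CL × Css × τ / F = 6.982 × 17 × 8 / 0.44 = 2158 mg

2160 mg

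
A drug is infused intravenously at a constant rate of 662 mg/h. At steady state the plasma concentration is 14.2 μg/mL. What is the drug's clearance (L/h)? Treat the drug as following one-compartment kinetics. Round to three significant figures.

46.6 L/h

At steady state, infusion rate = CL × Css, so CL = rate / Css.
CL = 662 / 14.2 = 46.62 L/h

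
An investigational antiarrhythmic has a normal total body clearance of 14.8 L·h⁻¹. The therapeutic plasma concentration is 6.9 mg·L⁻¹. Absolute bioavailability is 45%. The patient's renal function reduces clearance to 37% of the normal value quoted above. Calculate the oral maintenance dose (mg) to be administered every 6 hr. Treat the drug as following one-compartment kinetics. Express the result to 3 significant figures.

Patient clearance = 0.37 × 14.80 = 5.476 L/h
At steady state, dose per interval replaces the amount cleared in that interval: F·D/τ = CL·Css.
D = CL × Css × τ / F = 5.476 × 6.9 × 6 / 0.45 = 503.8 mg

504 mg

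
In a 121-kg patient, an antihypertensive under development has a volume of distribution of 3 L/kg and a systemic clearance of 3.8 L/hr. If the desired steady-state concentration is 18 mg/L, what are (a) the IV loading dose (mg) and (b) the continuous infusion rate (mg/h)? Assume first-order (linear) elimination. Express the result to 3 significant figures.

Total Vd = 3 × 121 = 363.0 L
LD = Vd · C_target = 363.0 × 18 = 6534 mg
Maintenance: replace elimination → rate = CL × Css = 3.800 × 18 = 68.40 mg/h

(a) 6530 mg; (b) 68.4 mg/h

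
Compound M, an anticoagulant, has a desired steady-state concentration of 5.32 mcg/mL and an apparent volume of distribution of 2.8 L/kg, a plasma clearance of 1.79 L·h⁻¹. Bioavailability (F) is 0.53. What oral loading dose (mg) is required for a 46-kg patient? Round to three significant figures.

Total Vd = 2.8 × 46 = 128.8 L
LD = Vd × C / F = 128.8 × 5.320 / 0.53 = 1293 mg

1290 mg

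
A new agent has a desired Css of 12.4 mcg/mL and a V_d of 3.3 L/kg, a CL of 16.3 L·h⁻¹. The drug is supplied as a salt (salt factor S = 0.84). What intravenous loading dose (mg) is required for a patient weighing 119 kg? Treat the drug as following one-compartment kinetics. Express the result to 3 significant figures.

5800 mg

Vd(total) = 119 kg × 3.3 L/kg = 392.7 L
LD is governed by Vd — clearance does not enter the loading-dose calculation.
LD = Vd × C / S = 392.7 × 12.40 / 0.84 = 5797 mg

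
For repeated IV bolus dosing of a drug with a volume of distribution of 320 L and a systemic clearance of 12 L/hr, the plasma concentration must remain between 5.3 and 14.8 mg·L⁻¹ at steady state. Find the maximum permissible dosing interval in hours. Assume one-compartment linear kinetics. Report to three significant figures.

27.4 h

k = CL / Vd = 12.00 / 320.0 = 0.03750 h⁻¹
Between IV bolus doses, concentration decays as C = C₀·e^(−kτ), so C_peak/C_trough = e^(kτ).
τ_max = ln(C_peak/C_trough) / k = ln(14.8/5.3) / 0.03750 = 1.027 / 0.03750 = 27.39 h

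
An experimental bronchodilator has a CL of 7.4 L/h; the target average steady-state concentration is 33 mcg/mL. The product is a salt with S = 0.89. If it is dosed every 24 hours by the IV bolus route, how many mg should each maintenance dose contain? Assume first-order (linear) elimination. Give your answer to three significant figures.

D = CL × Css × τ / S = 7.400 × 33 × 24 / 0.89 = 6585 mg

6590 mg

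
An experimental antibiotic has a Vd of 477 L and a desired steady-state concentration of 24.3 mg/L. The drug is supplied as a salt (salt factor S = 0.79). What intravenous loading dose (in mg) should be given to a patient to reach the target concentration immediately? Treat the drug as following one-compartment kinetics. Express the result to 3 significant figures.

The loading dose fills Vd to the target concentration.
LD = Vd × C / S = 477.0 × 24.30 / 0.79 = 14670 mg

14700 mg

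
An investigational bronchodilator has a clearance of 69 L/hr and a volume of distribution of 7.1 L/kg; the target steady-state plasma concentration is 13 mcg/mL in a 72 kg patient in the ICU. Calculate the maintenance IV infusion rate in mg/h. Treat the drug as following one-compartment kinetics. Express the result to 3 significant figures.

897 mg/h

Rate = CL × Css = 69.00 × 13 = 897.0 mg/h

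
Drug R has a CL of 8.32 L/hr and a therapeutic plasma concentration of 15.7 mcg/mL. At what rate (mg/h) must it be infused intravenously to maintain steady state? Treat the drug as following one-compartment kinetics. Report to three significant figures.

131 mg/h

At steady state, infusion rate equals elimination rate: rate in = CL × Css.
R₀ = 8.320 × 15.7 = 130.6 mg/h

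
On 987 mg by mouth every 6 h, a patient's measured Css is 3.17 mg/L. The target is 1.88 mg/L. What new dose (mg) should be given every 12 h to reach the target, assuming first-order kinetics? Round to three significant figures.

1170 mg

With linear kinetics, Css is proportional to dose rate (D/τ) at fixed clearance.
D₂ = D₁ × (Css,target / Css,current) × (τ₂/τ₁) = 987 × (1.88/3.17) × (12/6) = 1171 mg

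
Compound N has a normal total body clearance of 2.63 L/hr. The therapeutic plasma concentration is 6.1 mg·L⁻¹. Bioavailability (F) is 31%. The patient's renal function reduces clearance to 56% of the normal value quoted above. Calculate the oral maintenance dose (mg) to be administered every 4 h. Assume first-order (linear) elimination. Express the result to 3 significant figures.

116 mg

Patient clearance = 0.56 × 2.630 = 1.473 L/h
At steady state, dose per interval replaces the amount cleared in that interval: F·D/τ = CL·Css.
D = CL × Css × τ / F = 1.473 × 6.1 × 4 / 0.31 = 115.9 mg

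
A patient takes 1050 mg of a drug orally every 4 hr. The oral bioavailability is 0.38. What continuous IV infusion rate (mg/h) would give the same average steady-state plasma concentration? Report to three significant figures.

Equivalent systemic input: infusion rate = F·D/τ.
Rate = 0.38 × 1050 / 4 = 99.75 mg/h

99.8 mg/h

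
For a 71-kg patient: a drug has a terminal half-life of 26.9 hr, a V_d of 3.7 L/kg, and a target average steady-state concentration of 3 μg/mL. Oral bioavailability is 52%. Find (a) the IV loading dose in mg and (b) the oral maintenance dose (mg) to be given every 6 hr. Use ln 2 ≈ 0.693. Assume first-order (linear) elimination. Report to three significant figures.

(a) 788 mg; (b) 234 mg

Vd = 3.7 L/kg × 71 kg = 262.7 L
LD = Vd × C = 262.7 × 3 = 788.1 mg
CL = 0.693 × Vd / t½ = 0.693 × 262.7 / 26.9 = 6.768 L/h
D = CL × Css × τ / F = 6.768 × 3 × 6 / 0.52 = 234.3 mg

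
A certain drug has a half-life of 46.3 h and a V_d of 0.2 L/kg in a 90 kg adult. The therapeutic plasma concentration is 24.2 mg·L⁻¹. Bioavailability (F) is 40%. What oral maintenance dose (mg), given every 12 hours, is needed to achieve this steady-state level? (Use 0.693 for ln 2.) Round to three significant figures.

Vd(total) = 90 kg × 0.2 L/kg = 18.00 L
k = 0.693/46.3 = 0.01497 h⁻¹, so CL = k·Vd = 0.01497 × 18.00 = 0.2695 L/h
D = CL × Css × τ / F = 0.2695 × 24.2 × 12 / 0.4 = 195.7 mg

196 mg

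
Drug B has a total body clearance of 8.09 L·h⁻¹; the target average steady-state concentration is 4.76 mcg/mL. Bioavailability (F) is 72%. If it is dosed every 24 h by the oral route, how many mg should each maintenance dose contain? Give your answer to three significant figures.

D = CL × Css × τ / F = 8.090 × 4.76 × 24 / 0.72 = 1284 mg

1280 mg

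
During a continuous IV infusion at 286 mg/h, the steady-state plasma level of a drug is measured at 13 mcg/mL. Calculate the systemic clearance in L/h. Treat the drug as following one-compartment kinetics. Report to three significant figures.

At steady state, infusion rate = CL × Css, so CL = rate / Css.
CL = 286 / 13 = 22.00 L/h

22.0 L/h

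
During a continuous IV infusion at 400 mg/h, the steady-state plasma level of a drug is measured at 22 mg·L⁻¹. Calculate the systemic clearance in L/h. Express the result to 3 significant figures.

18.2 L/h

At steady state, infusion rate = CL × Css, so CL = rate / Css.
CL = 400 / 22 = 18.18 L/h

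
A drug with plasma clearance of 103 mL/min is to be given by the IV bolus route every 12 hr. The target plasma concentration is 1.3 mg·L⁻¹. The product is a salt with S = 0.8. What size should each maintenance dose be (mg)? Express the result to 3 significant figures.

121 mg

Convert clearance: 103 mL/min × 60 min/h ÷ 1000 mL/L = 6.180 L/h
D = CL × Css × τ / S = 6.180 × 1.3 × 12 / 0.8 = 120.5 mg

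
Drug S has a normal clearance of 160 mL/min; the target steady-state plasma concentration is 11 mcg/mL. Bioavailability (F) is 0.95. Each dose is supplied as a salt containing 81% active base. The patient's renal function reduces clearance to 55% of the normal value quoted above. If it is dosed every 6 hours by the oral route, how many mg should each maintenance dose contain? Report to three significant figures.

453 mg

CL = 160 mL/min × 60/1000 = 9.600 L/h
Patient clearance = 0.55 × 9.600 = 5.280 L/h
D = CL × Css × τ / F / S = 5.280 × 11 × 6 / 0.95 / 0.81 = 452.9 mg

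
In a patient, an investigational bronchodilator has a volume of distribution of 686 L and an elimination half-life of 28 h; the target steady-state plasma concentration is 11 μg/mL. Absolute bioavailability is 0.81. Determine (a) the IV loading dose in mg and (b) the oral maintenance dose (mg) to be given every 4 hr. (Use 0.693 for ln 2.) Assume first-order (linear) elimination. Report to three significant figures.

LD = Vd × C = 686.0 × 11 = 7546 mg
CL = 0.693 × Vd / t½ = 0.693 × 686.0 / 28 = 16.98 L/h
D = CL × Css × τ / F = 16.98 × 11 × 4 / 0.81 = 922.4 mg

(a) 7550 mg; (b) 922 mg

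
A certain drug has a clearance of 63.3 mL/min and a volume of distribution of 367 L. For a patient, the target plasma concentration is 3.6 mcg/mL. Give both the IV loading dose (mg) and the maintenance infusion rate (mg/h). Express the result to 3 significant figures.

Loading: fill Vd to C_target → 367.0 L × 3.6 mg/L = 1321 mg
Convert clearance: 63.3 mL/min × 60 min/h ÷ 1000 mL/L = 3.798 L/h
Maintenance infusion rate = CL × Css = 3.798 × 3.6 = 13.67 mg/h

(a) 1320 mg; (b) 13.7 mg/h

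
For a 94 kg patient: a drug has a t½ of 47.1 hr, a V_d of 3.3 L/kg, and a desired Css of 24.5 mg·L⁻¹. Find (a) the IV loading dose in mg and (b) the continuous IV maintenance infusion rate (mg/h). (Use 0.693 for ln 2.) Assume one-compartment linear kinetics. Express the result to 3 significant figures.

(a) 7600 mg; (b) 112 mg/h

Vd(total) = 94 kg × 3.3 L/kg = 310.2 L
LD = Vd × C = 310.2 × 24.5 = 7600 mg
CL = 0.693 × Vd / t½ = 0.693 × 310.2 / 47.1 = 4.564 L/h
Infusion rate = CL × Css = 4.564 × 24.5 = 111.8 mg/h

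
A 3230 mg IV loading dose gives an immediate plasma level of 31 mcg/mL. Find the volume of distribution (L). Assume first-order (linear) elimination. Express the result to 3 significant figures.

104 L

Immediately after an IV bolus, C₀ = Dose / Vd, so Vd = Dose / C₀.
Vd = 3230 / 31 = 104.2 L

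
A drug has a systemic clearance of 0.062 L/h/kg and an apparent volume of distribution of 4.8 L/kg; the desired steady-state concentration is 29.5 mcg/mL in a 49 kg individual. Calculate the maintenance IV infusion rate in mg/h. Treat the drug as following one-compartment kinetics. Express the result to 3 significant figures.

CL = 0.062 L/h/kg × 49 kg = 3.038 L/h
R₀ = 3.038 × 29.5 = 89.62 mg/h

89.6 mg/h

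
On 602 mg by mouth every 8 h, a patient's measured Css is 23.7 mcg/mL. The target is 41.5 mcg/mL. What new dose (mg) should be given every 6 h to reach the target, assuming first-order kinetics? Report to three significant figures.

791 mg

For first-order elimination, Css ∝ F·D/(CL·τ); F and CL are unchanged, so Css ∝ D/τ.
D₂ = D₁ × (Css,target / Css,current) × (τ₂/τ₁) = 602 × (41.5/23.7) × (6/8) = 790.6 mg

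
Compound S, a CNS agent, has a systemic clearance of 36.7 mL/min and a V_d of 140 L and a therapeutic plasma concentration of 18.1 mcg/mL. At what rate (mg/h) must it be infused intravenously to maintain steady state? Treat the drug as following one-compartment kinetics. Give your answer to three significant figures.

39.9 mg/h

CL = 36.7 mL/min = 36.7 × 0.06 = 2.202 L/h
Vd does not affect the maintenance rate; only clearance governs steady-state input.
Rate = CL × Css = 2.202 × 18.1 = 39.86 mg/h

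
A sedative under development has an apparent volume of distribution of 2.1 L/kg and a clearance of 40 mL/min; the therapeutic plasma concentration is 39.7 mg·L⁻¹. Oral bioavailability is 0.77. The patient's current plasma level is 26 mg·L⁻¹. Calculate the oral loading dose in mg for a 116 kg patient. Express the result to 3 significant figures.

Vd(total) = 116 kg × 2.1 L/kg = 243.6 L
LD is governed by Vd — clearance does not enter the loading-dose calculation.
Concentration deficit ΔC = 39.7 − 26 = 13.70 mg/L
LD = Vd × ΔC / F = 243.6 × 13.70 / 0.77 = 4334 mg

4330 mg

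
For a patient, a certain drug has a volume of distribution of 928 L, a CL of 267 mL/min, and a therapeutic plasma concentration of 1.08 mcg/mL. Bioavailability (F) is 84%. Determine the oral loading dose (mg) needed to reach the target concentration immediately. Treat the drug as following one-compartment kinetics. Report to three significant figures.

LD = Vd × C / F = 928.0 × 1.080 / 0.84 = 1193 mg

1190 mg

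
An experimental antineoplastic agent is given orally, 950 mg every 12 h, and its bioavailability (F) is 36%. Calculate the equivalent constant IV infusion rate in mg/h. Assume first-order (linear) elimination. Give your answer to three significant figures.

28.5 mg/h

Equivalent systemic input: infusion rate = F·D/τ.
Rate = 0.36 × 950 / 12 = 28.50 mg/h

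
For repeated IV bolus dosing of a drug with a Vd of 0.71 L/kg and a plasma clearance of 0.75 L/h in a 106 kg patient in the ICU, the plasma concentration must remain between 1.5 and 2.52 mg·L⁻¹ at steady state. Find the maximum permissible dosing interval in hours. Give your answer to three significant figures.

Total Vd = 0.71 × 106 = 75.26 L
k = CL / Vd = 0.7500 / 75.26 = 0.009965 h⁻¹
Between IV bolus doses, concentration decays as C = C₀·e^(−kτ), so C_peak/C_trough = e^(kτ).
τ_max = ln(C_peak/C_trough) / k = ln(2.52/1.5) / 0.009965 = 0.5188 / 0.009965 = 52.06 h

52.1 h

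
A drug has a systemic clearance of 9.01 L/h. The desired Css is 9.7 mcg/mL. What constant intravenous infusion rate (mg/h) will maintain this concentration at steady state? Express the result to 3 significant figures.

At steady state, infusion rate equals elimination rate: rate in = CL × Css.
Infusion rate = CL · Css = 9.010 L/h × 9.7 mg/L = 87.40 mg/h

87.4 mg/h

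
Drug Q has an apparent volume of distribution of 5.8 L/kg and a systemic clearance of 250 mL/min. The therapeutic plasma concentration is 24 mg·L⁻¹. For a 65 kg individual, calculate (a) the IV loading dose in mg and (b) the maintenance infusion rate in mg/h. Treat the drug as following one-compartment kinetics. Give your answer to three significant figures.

(a) 9050 mg; (b) 360 mg/h

Vd = 5.8 L/kg × 65 kg = 377.0 L
Loading dose = Vd × C = 377.0 × 24 = 9048 mg
CL = 250 mL/min × 60/1000 = 15.00 L/h
Infusion rate = 15.00 L/h × 24 mg/L = 360.0 mg/h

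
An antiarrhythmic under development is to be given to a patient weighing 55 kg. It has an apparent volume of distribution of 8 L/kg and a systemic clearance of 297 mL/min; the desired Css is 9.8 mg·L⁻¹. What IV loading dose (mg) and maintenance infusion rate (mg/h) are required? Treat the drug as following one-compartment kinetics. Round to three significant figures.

(a) 4310 mg; (b) 175 mg/h

Vd(total) = 55 kg × 8 L/kg = 440.0 L
Loading: fill Vd to C_target → 440.0 L × 9.8 mg/L = 4312 mg
CL = 297 mL/min = 297 × 0.06 = 17.82 L/h
Infusion rate = 17.82 L/h × 9.8 mg/L = 174.6 mg/h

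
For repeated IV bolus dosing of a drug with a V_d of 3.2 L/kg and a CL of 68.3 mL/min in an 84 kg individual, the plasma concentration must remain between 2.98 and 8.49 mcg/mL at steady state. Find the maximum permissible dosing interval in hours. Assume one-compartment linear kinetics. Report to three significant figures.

Total Vd = 3.2 × 84 = 268.8 L
Convert clearance: 68.3 mL/min × 60 min/h ÷ 1000 mL/L = 4.098 L/h
k = CL / Vd = 4.098 / 268.8 = 0.01525 h⁻¹
Between IV bolus doses, concentration decays as C = C₀·e^(−kτ), so C_peak/C_trough = e^(kτ).
τ_max = ln(C_peak/C_trough) / k = ln(8.49/2.98) / 0.01525 = 1.047 / 0.01525 = 68.66 h

68.7 h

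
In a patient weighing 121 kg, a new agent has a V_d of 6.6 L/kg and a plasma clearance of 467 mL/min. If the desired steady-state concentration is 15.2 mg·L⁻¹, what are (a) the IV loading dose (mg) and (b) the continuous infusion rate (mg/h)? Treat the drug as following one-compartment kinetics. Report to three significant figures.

Total Vd = 6.6 × 121 = 798.6 L
Loading: fill Vd to C_target → 798.6 L × 15.2 mg/L = 12140 mg
Convert clearance: 467 mL/min × 60 min/h ÷ 1000 mL/L = 28.02 L/h
Maintenance: replace elimination → rate = CL × Css = 28.02 × 15.2 = 425.9 mg/h

(a) 12100 mg; (b) 426 mg/h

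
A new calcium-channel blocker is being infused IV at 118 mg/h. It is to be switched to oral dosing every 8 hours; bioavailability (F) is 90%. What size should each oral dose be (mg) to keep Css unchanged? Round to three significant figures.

To maintain the same Css, the systemic dosing rate must be unchanged: F·D/τ = infusion rate.
D = rate × τ / F = 118 × 8 / 0.9 = 1049 mg

1050 mg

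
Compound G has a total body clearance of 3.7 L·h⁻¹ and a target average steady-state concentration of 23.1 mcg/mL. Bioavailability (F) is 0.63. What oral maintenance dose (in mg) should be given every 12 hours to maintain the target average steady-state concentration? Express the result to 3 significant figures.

D = CL × Css × τ / F = 3.700 × 23.1 × 12 / 0.63 = 1628 mg

1630 mg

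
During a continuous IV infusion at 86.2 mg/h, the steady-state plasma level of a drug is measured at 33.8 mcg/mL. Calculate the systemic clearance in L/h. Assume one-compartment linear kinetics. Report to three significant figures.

2.55 L/h

At steady state, infusion rate = CL × Css, so CL = rate / Css.
CL = 86.2 / 33.8 = 2.550 L/h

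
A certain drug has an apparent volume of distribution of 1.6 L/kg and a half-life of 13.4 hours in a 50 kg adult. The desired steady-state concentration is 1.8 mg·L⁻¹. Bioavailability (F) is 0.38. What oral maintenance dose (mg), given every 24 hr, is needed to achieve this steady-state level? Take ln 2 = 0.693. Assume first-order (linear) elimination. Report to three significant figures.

470 mg

Vd = 1.6 L/kg × 50 kg = 80.00 L
k = 0.693/13.4 = 0.05172 h⁻¹, so CL = k·Vd = 0.05172 × 80.00 = 4.138 L/h
D = CL × Css × τ / F = 4.138 × 1.8 × 24 / 0.38 = 470.4 mg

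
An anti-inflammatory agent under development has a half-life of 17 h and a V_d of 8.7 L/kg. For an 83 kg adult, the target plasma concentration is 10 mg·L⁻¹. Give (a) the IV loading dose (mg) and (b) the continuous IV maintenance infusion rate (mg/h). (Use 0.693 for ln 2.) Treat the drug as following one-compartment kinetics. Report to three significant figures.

(a) 7220 mg; (b) 294 mg/h

Vd = 8.7 L/kg × 83 kg = 722.1 L
LD = Vd × C = 722.1 × 10 = 7221 mg
CL = 0.693 × Vd / t½ = 0.693 × 722.1 / 17 = 29.44 L/h
Infusion rate = CL × Css = 29.44 × 10 = 294.4 mg/h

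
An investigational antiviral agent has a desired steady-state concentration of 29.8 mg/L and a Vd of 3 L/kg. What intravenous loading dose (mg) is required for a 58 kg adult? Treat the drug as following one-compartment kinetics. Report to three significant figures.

5190 mg

Vd = 3 L/kg × 58 kg = 174.0 L
LD = Vd × C = 174.0 × 29.80 = 5185 mg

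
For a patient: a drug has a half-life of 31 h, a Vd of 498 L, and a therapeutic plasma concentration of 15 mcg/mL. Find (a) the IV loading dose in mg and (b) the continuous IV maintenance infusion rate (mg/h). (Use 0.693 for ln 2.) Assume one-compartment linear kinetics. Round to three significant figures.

LD = Vd × C = 498.0 × 15 = 7470 mg
CL = 0.693 × Vd / t½ = 0.693 × 498.0 / 31 = 11.13 L/h
Infusion rate = CL × Css = 11.13 × 15 = 167.0 mg/h

(a) 7470 mg; (b) 167 mg/h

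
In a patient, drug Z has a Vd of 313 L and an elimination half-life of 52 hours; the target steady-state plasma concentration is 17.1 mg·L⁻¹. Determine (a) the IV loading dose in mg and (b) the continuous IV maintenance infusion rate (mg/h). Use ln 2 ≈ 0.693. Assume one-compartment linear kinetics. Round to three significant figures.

(a) 5350 mg; (b) 71.3 mg/h

LD = Vd × C = 313.0 × 17.1 = 5352 mg
CL = 0.693 × Vd / t½ = 0.693 × 313.0 / 52 = 4.171 L/h
Infusion rate = CL × Css = 4.171 × 17.1 = 71.32 mg/h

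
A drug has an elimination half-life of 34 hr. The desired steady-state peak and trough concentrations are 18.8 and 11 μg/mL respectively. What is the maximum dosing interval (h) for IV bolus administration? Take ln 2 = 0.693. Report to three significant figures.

k = 0.693 / t½ = 0.693 / 34 = 0.02038 h⁻¹
Between IV bolus doses, concentration decays as C = C₀·e^(−kτ), so C_peak/C_trough = e^(kτ).
τ_max = ln(C_peak/C_trough) / k = ln(18.8/11) / 0.02038 = 0.5360 / 0.02038 = 26.30 h

26.3 h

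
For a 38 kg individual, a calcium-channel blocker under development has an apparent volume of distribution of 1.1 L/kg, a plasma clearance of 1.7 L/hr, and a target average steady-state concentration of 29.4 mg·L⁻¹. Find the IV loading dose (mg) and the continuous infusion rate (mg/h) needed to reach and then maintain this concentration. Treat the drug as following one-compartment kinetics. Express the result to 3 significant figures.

Total Vd = 1.1 × 38 = 41.80 L
LD = Vd · C_target = 41.80 × 29.4 = 1229 mg
Infusion rate = 1.700 L/h × 29.4 mg/L = 49.98 mg/h

(a) 1230 mg; (b) 50.0 mg/h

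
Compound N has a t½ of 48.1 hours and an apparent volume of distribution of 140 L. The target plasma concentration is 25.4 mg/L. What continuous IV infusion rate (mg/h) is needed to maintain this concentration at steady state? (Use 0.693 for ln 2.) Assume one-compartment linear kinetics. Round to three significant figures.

51.2 mg/h

CL = ln 2 · Vd / t½ = 0.693 × 140.0 / 48.1 = 2.017 L/h
Infusion rate = CL × Css = 2.017 × 25.4 = 51.23 mg/h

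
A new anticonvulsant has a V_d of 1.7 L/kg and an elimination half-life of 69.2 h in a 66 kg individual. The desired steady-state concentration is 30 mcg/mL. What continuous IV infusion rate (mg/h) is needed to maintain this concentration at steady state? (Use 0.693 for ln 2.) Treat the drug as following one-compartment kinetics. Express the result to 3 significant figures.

Vd(total) = 66 kg × 1.7 L/kg = 112.2 L
k = 0.693/69.2 = 0.01001 h⁻¹, so CL = k·Vd = 0.01001 × 112.2 = 1.123 L/h
Infusion rate = CL × Css = 1.123 × 30 = 33.69 mg/h

33.7 mg/h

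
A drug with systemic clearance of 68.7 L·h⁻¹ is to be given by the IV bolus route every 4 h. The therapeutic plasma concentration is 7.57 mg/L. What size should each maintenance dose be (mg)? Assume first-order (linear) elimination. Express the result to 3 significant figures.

At steady state, dose per interval replaces the amount cleared in that interval: D/τ = CL·Css.
D = CL × Css × τ = 68.70 × 7.57 × 4 = 2080 mg

2080 mg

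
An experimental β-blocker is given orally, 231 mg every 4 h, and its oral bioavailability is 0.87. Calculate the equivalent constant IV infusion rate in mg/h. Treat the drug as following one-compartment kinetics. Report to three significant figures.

50.2 mg/h

Equivalent systemic input: infusion rate = F·D/τ.
Rate = 0.87 × 231 / 4 = 50.24 mg/h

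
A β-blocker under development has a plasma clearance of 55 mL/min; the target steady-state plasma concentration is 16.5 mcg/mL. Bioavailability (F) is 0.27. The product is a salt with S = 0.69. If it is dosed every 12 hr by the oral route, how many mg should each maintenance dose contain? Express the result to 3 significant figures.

3510 mg

CL = 55 mL/min = 55 × 0.06 = 3.300 L/h
D = CL × Css × τ / F / S = 3.300 × 16.5 × 12 / 0.27 / 0.69 = 3507 mg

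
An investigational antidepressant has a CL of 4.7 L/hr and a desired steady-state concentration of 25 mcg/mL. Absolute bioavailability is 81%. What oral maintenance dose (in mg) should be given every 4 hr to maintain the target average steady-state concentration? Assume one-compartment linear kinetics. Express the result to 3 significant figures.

580 mg

D = CL × Css × τ / F = 4.700 × 25 × 4 / 0.81 = 580.2 mg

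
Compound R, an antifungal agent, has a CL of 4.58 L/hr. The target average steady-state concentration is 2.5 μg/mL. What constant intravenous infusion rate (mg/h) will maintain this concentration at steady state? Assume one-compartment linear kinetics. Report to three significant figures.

At steady state, infusion rate equals elimination rate: rate in = CL × Css.
Rate = CL × Css = 4.580 × 2.5 = 11.45 mg/h

11.5 mg/h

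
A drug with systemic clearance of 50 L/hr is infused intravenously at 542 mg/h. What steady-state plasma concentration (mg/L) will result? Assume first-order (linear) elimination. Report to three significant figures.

Css = rate / CL = 542 / 50.00 = 10.84 mg/L

10.8 mg/L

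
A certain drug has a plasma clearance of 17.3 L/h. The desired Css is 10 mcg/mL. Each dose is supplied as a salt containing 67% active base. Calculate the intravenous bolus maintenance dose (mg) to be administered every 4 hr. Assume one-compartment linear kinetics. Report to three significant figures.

D = CL × Css × τ / S = 17.30 × 10 × 4 / 0.67 = 1033 mg

1030 mg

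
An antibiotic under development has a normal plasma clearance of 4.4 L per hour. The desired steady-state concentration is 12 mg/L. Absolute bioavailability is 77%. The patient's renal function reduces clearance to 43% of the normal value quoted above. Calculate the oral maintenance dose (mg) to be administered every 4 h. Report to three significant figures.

118 mg

Patient clearance = 0.43 × 4.400 = 1.892 L/h
D = CL × Css × τ / F = 1.892 × 12 × 4 / 0.77 = 117.9 mg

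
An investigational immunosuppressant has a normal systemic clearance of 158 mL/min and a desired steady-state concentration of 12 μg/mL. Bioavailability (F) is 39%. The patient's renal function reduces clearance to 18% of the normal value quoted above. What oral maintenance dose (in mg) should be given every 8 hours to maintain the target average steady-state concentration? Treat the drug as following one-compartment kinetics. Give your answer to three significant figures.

420 mg

CL = 158 mL/min × 60/1000 = 9.480 L/h
Patient clearance = 0.18 × 9.480 = 1.706 L/h
D = CL × Css × τ / F = 1.706 × 12 × 8 / 0.39 = 419.9 mg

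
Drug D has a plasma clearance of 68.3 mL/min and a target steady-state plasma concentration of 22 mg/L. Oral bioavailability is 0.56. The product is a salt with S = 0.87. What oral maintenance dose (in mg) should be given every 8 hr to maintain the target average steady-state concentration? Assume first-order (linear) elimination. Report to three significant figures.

1480 mg

CL = 68.3 mL/min × 60/1000 = 4.098 L/h
D = CL × Css × τ / F / S = 4.098 × 22 × 8 / 0.56 / 0.87 = 1480 mg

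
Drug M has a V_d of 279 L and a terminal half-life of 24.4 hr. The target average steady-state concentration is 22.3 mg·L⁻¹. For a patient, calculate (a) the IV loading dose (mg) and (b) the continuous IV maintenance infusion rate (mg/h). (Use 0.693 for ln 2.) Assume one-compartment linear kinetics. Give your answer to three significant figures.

(a) 6220 mg; (b) 177 mg/h

LD = Vd × C = 279.0 × 22.3 = 6222 mg
CL = 0.693 × Vd / t½ = 0.693 × 279.0 / 24.4 = 7.924 L/h
Infusion rate = CL × Css = 7.924 × 22.3 = 176.7 mg/h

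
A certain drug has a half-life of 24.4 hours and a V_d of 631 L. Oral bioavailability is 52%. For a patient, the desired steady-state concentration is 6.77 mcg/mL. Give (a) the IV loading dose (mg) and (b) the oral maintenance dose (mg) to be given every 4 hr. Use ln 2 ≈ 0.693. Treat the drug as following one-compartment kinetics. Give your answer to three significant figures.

(a) 4270 mg; (b) 933 mg

LD = Vd × C = 631.0 × 6.77 = 4272 mg
CL = 0.693 × Vd / t½ = 0.693 × 631.0 / 24.4 = 17.92 L/h
D = CL × Css × τ / F = 17.92 × 6.77 × 4 / 0.52 = 933.2 mg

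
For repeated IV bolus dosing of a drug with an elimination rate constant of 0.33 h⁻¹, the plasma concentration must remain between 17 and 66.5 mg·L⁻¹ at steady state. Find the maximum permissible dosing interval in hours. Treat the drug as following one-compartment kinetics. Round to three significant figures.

4.13 h

Between IV bolus doses, concentration decays as C = C₀·e^(−kτ), so C_peak/C_trough = e^(kτ).
τ_max = ln(C_peak/C_trough) / k = ln(66.5/17) / 0.3300 = 1.364 / 0.3300 = 4.133 h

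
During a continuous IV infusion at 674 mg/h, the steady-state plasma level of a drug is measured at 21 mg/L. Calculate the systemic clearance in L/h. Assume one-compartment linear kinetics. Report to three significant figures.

At steady state, infusion rate = CL × Css, so CL = rate / Css.
CL = 674 / 21 = 32.10 L/h

32.1 L/h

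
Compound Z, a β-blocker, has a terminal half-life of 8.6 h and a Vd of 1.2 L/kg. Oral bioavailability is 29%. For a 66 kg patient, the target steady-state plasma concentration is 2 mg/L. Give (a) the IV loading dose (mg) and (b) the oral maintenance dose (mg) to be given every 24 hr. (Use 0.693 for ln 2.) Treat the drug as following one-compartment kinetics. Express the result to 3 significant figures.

(a) 158 mg; (b) 1060 mg

Vd(total) = 66 kg × 1.2 L/kg = 79.20 L
LD = Vd × C = 79.20 × 2 = 158.4 mg
CL = 0.693 × Vd / t½ = 0.693 × 79.20 / 8.6 = 6.382 L/h
D = CL × Css × τ / F = 6.382 × 2 × 24 / 0.29 = 1056 mg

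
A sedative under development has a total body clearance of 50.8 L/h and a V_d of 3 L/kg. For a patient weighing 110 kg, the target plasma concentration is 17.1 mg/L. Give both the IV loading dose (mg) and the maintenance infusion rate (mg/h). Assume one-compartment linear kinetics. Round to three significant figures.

Vd(total) = 110 kg × 3 L/kg = 330.0 L
LD = Vd · C_target = 330.0 × 17.1 = 5643 mg
Maintenance infusion rate = CL × Css = 50.80 × 17.1 = 868.7 mg/h

(a) 5640 mg; (b) 869 mg/h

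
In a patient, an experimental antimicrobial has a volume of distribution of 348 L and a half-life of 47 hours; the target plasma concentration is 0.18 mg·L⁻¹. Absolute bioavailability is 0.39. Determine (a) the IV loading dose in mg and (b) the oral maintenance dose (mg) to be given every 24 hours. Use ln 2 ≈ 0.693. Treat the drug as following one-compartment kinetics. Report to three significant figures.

(a) 62.6 mg; (b) 56.8 mg

LD = Vd × C = 348.0 × 0.18 = 62.64 mg
CL = 0.693 × Vd / t½ = 0.693 × 348.0 / 47 = 5.131 L/h
D = CL × Css × τ / F = 5.131 × 0.18 × 24 / 0.39 = 56.84 mg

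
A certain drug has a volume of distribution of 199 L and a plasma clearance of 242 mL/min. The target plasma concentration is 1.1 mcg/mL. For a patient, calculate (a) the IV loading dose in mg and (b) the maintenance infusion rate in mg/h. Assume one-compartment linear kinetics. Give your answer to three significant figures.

(a) 219 mg; (b) 16.0 mg/h

LD = Vd · C_target = 199.0 × 1.1 = 218.9 mg
CL = 242 mL/min × 60/1000 = 14.52 L/h
Infusion rate = 14.52 L/h × 1.1 mg/L = 15.97 mg/h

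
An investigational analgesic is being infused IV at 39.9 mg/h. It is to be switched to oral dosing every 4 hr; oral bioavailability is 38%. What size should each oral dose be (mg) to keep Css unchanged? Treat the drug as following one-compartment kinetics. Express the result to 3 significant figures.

420 mg

To maintain the same Css, the systemic dosing rate must be unchanged: F·D/τ = infusion rate.
D = rate × τ / F = 39.9 × 4 / 0.38 = 420.0 mg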